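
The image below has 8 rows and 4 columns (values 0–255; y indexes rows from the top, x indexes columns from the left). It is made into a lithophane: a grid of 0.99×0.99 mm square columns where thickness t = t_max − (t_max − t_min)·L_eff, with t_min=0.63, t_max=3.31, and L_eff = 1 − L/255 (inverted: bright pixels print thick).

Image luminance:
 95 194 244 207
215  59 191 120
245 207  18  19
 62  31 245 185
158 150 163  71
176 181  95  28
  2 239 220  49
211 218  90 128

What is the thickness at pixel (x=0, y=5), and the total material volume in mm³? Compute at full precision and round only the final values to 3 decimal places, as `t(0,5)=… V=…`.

t(0,5)=2.480 V=66.277

span = t_max - t_min = 3.31 - 0.63 = 2.680
L(0,5) = 176, L_eff = 1 - 176/255 = 0.309804 (inverted)
t(0,5) = 3.31 - 2.680·0.309804 = 2.480
Σt over all 8·4 pixels = 431092/6375 ≈ 67.6222745
V = pitch²·Σt = 0.99²·431092/6375 = 66.277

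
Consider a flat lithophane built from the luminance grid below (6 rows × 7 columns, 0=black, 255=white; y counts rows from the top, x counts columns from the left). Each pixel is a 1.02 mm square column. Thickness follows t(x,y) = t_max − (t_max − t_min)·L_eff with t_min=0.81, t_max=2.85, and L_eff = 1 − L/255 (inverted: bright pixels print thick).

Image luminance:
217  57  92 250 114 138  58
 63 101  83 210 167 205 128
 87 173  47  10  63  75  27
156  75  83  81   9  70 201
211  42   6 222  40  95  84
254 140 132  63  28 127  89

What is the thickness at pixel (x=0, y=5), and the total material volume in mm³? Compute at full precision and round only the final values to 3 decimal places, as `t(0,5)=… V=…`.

t(0,5)=2.842 V=73.456

span = t_max - t_min = 2.85 - 0.81 = 2.040
L(0,5) = 254, L_eff = 1 - 254/255 = 0.003922 (inverted)
t(0,5) = 2.85 - 2.040·0.003922 = 2.842
Σt over all 6·7 pixels = 70.604
V = pitch²·Σt = 1.02²·70.604 = 73.456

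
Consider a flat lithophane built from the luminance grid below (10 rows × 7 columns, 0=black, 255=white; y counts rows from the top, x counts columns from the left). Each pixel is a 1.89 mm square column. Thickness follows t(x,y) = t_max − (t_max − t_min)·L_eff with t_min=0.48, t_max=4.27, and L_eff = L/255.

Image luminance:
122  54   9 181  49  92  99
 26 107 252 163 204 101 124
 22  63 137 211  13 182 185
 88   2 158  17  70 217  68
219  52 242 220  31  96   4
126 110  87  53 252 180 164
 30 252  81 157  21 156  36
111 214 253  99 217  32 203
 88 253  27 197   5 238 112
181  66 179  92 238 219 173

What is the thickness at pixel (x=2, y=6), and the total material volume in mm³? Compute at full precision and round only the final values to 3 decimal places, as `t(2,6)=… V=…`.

t(2,6)=3.066 V=601.454

span = t_max - t_min = 4.27 - 0.48 = 3.790
L(2,6) = 81, L_eff = 81/255 = 0.317647
t(2,6) = 4.27 - 3.790·0.317647 = 3.066
Σt over all 10·7 pixels = 1073393/6375 ≈ 168.3753725
V = pitch²·Σt = 1.89²·1073393/6375 = 601.454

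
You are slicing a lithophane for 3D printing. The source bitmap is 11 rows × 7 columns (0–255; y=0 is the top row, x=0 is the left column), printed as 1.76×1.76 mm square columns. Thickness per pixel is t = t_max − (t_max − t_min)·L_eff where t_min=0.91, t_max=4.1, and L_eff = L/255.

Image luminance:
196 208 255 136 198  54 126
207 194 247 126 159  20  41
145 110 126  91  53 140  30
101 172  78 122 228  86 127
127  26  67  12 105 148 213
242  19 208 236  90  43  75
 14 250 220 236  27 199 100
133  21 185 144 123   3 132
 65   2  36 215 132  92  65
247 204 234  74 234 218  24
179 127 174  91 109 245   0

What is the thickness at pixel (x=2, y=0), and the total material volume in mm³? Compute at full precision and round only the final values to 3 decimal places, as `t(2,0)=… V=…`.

t(2,0)=0.910 V=592.695

span = t_max - t_min = 4.1 - 0.91 = 3.190
L(2,0) = 255, L_eff = 255/255 = 1.000000
t(2,0) = 4.1 - 3.190·1.000000 = 0.910
Σt over all 11·7 pixels = 4879171/25500 ≈ 191.3400392
V = pitch²·Σt = 1.76²·4879171/25500 = 592.695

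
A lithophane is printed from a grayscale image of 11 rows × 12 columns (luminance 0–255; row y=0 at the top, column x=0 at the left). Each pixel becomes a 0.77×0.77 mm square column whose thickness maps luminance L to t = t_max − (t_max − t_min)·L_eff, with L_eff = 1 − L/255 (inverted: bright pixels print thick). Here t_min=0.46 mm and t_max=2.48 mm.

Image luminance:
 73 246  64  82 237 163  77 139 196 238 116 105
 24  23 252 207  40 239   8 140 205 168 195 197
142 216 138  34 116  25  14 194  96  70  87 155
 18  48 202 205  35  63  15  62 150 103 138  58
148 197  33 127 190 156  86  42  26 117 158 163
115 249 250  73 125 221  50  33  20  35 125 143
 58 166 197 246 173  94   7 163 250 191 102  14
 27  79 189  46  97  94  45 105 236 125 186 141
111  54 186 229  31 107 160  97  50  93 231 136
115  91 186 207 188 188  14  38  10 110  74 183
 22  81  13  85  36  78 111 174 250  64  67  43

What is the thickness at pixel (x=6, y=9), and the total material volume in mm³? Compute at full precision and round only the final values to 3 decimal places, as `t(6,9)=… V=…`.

t(6,9)=0.571 V=109.476

span = t_max - t_min = 2.48 - 0.46 = 2.020
L(6,9) = 14, L_eff = 1 - 14/255 = 0.945098 (inverted)
t(6,9) = 2.48 - 2.020·0.945098 = 0.571
Σt over all 11·12 pixels = 1177112/6375 ≈ 184.6450196
V = pitch²·Σt = 0.77²·1177112/6375 = 109.476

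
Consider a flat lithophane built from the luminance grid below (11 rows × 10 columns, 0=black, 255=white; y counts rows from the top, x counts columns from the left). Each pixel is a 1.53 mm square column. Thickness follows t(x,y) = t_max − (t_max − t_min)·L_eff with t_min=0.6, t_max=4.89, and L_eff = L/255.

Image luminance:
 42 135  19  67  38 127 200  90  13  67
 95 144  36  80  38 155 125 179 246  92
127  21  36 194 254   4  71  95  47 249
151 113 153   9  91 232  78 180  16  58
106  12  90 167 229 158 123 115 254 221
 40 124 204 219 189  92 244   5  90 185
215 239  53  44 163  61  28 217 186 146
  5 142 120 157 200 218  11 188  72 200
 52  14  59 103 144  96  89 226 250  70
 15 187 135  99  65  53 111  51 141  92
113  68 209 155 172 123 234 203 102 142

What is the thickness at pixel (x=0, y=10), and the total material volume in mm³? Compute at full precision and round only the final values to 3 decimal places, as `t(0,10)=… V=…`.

span = t_max - t_min = 4.89 - 0.6 = 4.290
L(0,10) = 113, L_eff = 113/255 = 0.443137
t(0,10) = 4.89 - 4.290·0.443137 = 2.989
Σt over all 11·10 pixels = 1337127/4250 ≈ 314.6181176
V = pitch²·Σt = 1.53²·1337127/4250 = 736.490

t(0,10)=2.989 V=736.490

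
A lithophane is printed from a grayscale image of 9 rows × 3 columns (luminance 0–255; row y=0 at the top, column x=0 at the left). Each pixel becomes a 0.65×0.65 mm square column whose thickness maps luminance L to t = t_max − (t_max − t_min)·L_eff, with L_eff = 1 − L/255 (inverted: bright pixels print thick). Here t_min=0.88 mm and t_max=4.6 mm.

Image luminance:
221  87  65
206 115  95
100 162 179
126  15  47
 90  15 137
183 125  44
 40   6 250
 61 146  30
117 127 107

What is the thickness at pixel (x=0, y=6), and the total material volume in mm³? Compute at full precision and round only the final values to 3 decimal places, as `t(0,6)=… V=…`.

t(0,6)=1.464 V=27.888

span = t_max - t_min = 4.6 - 0.88 = 3.720
L(0,6) = 40, L_eff = 1 - 40/255 = 0.843137 (inverted)
t(0,6) = 4.6 - 3.720·0.843137 = 1.464
Σt over all 9·3 pixels = 140266/2125 ≈ 66.0075294
V = pitch²·Σt = 0.65²·140266/2125 = 27.888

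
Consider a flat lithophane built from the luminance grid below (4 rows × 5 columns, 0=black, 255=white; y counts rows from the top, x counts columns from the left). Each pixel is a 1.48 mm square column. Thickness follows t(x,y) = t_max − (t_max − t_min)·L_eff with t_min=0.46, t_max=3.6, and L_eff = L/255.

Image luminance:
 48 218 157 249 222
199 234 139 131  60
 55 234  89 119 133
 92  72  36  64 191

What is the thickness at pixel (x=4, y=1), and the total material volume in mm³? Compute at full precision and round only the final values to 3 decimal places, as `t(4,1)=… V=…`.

t(4,1)=2.861 V=83.752

span = t_max - t_min = 3.6 - 0.46 = 3.140
L(4,1) = 60, L_eff = 60/255 = 0.235294
t(4,1) = 3.6 - 3.140·0.235294 = 2.861
Σt over all 4·5 pixels = 81251/2125 ≈ 38.2357647
V = pitch²·Σt = 1.48²·81251/2125 = 83.752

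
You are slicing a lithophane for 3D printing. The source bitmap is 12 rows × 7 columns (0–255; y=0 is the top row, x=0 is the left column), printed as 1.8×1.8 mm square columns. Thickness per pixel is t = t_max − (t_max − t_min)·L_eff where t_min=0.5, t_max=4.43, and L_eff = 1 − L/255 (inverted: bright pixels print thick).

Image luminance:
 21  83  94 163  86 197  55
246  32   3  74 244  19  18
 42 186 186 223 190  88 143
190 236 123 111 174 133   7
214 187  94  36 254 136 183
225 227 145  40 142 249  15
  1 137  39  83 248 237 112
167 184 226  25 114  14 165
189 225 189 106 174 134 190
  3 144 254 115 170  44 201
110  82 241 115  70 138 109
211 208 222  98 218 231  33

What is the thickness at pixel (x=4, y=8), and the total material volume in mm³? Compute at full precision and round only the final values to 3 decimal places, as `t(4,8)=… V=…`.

t(4,8)=3.182 V=709.823

span = t_max - t_min = 4.43 - 0.5 = 3.930
L(4,8) = 174, L_eff = 1 - 174/255 = 0.317647 (inverted)
t(4,8) = 4.43 - 3.930·0.317647 = 3.182
Σt over all 12·7 pixels = 186219/850 ≈ 219.0811765
V = pitch²·Σt = 1.8²·186219/850 = 709.823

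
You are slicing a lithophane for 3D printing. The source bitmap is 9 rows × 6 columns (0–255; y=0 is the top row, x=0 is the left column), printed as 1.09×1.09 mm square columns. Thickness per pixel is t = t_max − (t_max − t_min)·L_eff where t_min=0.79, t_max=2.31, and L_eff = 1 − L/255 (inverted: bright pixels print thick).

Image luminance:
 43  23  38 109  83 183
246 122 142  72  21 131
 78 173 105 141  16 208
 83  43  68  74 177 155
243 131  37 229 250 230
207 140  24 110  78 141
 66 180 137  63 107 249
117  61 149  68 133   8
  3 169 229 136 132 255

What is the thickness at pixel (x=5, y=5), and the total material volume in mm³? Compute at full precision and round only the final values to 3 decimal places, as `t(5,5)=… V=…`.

span = t_max - t_min = 2.31 - 0.79 = 1.520
L(5,5) = 141, L_eff = 1 - 141/255 = 0.447059 (inverted)
t(5,5) = 2.31 - 1.520·0.447059 = 1.630
Σt over all 9·6 pixels = 1046731/12750 ≈ 82.0965490
V = pitch²·Σt = 1.09²·1046731/12750 = 97.539

t(5,5)=1.630 V=97.539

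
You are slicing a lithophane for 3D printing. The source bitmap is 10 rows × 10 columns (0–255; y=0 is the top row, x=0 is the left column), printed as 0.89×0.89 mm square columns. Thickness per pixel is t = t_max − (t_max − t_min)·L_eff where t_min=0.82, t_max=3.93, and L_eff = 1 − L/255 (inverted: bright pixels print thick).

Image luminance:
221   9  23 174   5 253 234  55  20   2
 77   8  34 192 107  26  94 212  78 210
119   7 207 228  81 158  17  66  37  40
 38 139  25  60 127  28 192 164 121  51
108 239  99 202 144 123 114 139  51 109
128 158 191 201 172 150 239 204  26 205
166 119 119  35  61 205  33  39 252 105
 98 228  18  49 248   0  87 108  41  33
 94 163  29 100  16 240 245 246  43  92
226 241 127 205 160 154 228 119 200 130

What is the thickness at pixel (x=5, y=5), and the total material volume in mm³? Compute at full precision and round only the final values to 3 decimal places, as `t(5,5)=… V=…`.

t(5,5)=2.649 V=181.294

span = t_max - t_min = 3.93 - 0.82 = 3.110
L(5,5) = 150, L_eff = 1 - 150/255 = 0.411765 (inverted)
t(5,5) = 3.93 - 3.110·0.411765 = 2.649
Σt over all 10·10 pixels = 5836373/25500 ≈ 228.8773725
V = pitch²·Σt = 0.89²·5836373/25500 = 181.294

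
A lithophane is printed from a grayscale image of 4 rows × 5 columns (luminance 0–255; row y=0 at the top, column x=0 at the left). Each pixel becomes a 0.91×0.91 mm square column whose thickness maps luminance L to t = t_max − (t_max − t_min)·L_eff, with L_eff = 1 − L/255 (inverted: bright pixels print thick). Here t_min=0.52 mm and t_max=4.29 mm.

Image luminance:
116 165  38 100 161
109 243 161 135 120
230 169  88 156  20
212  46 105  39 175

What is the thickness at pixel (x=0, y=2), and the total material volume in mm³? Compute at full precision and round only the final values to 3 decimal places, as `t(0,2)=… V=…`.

span = t_max - t_min = 4.29 - 0.52 = 3.770
L(0,2) = 230, L_eff = 1 - 230/255 = 0.098039 (inverted)
t(0,2) = 4.29 - 3.770·0.098039 = 3.920
Σt over all 4·5 pixels = 310219/6375 ≈ 48.6618039
V = pitch²·Σt = 0.91²·310219/6375 = 40.297

t(0,2)=3.920 V=40.297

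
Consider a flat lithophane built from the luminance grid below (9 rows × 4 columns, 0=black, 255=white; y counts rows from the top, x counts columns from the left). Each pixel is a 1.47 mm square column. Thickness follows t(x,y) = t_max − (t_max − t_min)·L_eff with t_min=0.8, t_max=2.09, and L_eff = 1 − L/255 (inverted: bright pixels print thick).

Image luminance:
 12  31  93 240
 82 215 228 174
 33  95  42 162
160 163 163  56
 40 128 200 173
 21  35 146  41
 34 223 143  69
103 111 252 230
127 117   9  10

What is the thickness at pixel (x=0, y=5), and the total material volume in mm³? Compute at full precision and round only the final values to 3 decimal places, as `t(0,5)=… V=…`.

t(0,5)=0.906 V=107.720

span = t_max - t_min = 2.09 - 0.8 = 1.290
L(0,5) = 21, L_eff = 1 - 21/255 = 0.917647 (inverted)
t(0,5) = 2.09 - 1.290·0.917647 = 0.906
Σt over all 9·4 pixels = 423723/8500 ≈ 49.8497647
V = pitch²·Σt = 1.47²·423723/8500 = 107.720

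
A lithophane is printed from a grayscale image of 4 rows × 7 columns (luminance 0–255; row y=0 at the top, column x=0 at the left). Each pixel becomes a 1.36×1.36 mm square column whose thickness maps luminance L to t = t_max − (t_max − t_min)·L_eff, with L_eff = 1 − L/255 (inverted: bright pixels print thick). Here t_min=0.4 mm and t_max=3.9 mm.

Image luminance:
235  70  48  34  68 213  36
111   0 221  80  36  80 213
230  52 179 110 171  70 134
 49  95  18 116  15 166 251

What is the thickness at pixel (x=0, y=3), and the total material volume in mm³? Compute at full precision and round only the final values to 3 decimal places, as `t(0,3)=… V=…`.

span = t_max - t_min = 3.9 - 0.4 = 3.500
L(0,3) = 49, L_eff = 1 - 49/255 = 0.807843 (inverted)
t(0,3) = 3.9 - 3.500·0.807843 = 1.073
Σt over all 4·7 pixels = 27419/510 ≈ 53.7627451
V = pitch²·Σt = 1.36²·27419/510 = 99.440

t(0,3)=1.073 V=99.440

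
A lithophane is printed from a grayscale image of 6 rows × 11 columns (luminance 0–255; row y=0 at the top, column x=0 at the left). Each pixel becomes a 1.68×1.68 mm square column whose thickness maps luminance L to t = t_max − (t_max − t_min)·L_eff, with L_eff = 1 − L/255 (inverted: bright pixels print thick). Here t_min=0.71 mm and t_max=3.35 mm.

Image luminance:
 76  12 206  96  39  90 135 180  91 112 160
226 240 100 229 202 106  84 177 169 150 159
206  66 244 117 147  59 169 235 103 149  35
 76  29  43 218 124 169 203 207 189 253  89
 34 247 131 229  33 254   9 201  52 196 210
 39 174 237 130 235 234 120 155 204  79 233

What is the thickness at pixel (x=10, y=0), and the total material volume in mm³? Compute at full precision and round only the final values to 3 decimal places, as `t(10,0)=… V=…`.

span = t_max - t_min = 3.35 - 0.71 = 2.640
L(10,0) = 160, L_eff = 1 - 160/255 = 0.372549 (inverted)
t(10,0) = 3.35 - 2.640·0.372549 = 2.366
Σt over all 6·11 pixels = 146.3
V = pitch²·Σt = 1.68²·146.3 = 412.917

t(10,0)=2.366 V=412.917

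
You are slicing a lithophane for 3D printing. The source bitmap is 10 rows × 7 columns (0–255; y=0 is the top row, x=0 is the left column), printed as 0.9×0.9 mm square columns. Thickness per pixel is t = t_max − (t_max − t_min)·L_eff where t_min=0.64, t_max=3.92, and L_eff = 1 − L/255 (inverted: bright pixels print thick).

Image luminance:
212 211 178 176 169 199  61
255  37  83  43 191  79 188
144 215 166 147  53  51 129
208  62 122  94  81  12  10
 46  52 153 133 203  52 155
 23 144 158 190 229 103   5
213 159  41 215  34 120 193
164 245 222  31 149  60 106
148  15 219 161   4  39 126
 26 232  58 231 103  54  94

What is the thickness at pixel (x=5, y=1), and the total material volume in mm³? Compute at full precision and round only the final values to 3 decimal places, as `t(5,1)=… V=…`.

span = t_max - t_min = 3.92 - 0.64 = 3.280
L(5,1) = 79, L_eff = 1 - 79/255 = 0.690196 (inverted)
t(5,1) = 3.92 - 3.280·0.690196 = 1.656
Σt over all 10·7 pixels = 997688/6375 ≈ 156.5000784
V = pitch²·Σt = 0.9²·997688/6375 = 126.765

t(5,1)=1.656 V=126.765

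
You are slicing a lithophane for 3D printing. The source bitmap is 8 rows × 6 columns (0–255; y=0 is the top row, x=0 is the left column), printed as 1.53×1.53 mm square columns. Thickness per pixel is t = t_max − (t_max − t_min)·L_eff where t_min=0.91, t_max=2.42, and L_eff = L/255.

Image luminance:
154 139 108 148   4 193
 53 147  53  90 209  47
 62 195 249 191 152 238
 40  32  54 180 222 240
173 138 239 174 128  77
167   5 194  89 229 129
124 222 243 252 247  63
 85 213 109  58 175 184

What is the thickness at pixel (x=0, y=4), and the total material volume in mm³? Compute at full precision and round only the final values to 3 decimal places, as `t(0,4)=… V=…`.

t(0,4)=1.396 V=176.037

span = t_max - t_min = 2.42 - 0.91 = 1.510
L(0,4) = 173, L_eff = 173/255 = 0.678431
t(0,4) = 2.42 - 1.510·0.678431 = 1.396
Σt over all 8·6 pixels = 1917613/25500 ≈ 75.2005098
V = pitch²·Σt = 1.53²·1917613/25500 = 176.037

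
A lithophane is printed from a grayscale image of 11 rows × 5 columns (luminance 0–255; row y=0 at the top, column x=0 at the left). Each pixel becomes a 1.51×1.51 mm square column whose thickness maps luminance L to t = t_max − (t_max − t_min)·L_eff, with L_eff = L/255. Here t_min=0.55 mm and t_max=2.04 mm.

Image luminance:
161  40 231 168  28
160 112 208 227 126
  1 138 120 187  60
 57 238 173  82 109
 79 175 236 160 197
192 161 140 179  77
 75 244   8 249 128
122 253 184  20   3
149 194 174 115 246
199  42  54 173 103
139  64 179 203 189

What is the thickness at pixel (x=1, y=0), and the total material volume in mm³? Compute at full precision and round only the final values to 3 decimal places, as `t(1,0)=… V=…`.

t(1,0)=1.806 V=152.828

span = t_max - t_min = 2.04 - 0.55 = 1.490
L(1,0) = 40, L_eff = 40/255 = 0.156863
t(1,0) = 2.04 - 1.490·0.156863 = 1.806
Σt over all 11·5 pixels = 569727/8500 ≈ 67.0267059
V = pitch²·Σt = 1.51²·569727/8500 = 152.828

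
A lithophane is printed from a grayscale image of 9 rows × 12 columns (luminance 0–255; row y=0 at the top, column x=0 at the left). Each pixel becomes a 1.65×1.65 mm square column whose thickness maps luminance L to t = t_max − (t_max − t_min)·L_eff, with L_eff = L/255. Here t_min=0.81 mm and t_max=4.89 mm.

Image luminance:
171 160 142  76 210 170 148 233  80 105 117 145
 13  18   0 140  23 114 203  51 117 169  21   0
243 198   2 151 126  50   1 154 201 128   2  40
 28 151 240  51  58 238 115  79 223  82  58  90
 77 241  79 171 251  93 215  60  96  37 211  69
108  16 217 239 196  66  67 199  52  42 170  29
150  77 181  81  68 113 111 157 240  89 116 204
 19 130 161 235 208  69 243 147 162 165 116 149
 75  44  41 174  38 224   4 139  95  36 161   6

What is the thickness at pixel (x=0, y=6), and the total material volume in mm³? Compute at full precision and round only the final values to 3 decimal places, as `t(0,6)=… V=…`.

span = t_max - t_min = 4.89 - 0.81 = 4.080
L(0,6) = 150, L_eff = 150/255 = 0.588235
t(0,6) = 4.89 - 4.080·0.588235 = 2.490
Σt over all 9·12 pixels = 323.896
V = pitch²·Σt = 1.65²·323.896 = 881.807

t(0,6)=2.490 V=881.807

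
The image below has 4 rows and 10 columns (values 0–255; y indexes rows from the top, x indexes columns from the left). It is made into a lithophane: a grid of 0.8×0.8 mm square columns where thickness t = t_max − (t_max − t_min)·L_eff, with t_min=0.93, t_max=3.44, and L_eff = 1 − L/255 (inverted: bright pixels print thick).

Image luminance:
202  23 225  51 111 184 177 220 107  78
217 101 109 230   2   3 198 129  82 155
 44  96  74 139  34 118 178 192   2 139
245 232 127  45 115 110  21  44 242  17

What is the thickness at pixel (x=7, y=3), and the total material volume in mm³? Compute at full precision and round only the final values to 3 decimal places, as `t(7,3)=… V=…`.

span = t_max - t_min = 3.44 - 0.93 = 2.510
L(7,3) = 44, L_eff = 1 - 44/255 = 0.827451 (inverted)
t(7,3) = 3.44 - 2.510·0.827451 = 1.363
Σt over all 4·10 pixels = 359653/4250 ≈ 84.6242353
V = pitch²·Σt = 0.8²·359653/4250 = 54.160

t(7,3)=1.363 V=54.160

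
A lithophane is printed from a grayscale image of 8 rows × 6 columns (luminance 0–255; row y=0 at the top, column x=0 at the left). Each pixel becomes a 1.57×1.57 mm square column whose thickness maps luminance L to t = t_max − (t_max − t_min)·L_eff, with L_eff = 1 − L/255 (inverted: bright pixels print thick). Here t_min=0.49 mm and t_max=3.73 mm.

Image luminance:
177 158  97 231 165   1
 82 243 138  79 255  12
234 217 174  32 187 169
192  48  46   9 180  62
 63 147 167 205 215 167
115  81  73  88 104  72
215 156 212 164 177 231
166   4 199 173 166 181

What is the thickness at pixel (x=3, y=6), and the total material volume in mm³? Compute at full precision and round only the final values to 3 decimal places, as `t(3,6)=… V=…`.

span = t_max - t_min = 3.73 - 0.49 = 3.240
L(3,6) = 164, L_eff = 1 - 164/255 = 0.356863 (inverted)
t(3,6) = 3.73 - 3.240·0.356863 = 2.574
Σt over all 8·6 pixels = 231663/2125 ≈ 109.0178824
V = pitch²·Σt = 1.57²·231663/2125 = 268.718

t(3,6)=2.574 V=268.718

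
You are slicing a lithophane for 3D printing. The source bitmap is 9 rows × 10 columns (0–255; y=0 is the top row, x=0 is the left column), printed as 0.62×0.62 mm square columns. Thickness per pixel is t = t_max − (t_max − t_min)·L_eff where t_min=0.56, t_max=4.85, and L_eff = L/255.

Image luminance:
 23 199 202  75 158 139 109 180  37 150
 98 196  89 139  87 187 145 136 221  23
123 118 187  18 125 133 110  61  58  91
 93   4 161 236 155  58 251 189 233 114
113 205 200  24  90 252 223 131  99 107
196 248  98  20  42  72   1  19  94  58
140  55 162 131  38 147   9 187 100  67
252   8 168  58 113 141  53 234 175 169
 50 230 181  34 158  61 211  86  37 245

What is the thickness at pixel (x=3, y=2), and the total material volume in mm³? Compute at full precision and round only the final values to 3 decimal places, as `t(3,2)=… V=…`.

t(3,2)=4.547 V=95.988

span = t_max - t_min = 4.85 - 0.56 = 4.290
L(3,2) = 18, L_eff = 18/255 = 0.070588
t(3,2) = 4.85 - 4.290·0.070588 = 4.547
Σt over all 9·10 pixels = 2122521/8500 ≈ 249.7083529
V = pitch²·Σt = 0.62²·2122521/8500 = 95.988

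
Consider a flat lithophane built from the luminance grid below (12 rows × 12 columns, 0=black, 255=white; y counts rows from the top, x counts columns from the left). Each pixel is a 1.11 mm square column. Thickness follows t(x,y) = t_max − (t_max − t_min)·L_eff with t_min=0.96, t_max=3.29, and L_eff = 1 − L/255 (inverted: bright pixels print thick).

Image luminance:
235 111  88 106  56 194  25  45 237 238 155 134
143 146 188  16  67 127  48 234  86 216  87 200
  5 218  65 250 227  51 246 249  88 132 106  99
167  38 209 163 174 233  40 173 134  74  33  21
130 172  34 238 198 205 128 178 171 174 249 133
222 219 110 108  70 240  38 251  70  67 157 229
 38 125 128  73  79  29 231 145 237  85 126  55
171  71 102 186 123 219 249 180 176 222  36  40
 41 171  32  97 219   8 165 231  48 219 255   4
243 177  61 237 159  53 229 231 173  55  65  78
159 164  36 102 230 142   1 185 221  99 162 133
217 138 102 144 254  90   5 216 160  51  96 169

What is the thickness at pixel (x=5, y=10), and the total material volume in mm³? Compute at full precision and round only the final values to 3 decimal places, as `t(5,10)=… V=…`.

span = t_max - t_min = 3.29 - 0.96 = 2.330
L(5,10) = 142, L_eff = 1 - 142/255 = 0.443137 (inverted)
t(5,10) = 3.29 - 2.330·0.443137 = 2.257
Σt over all 12·12 pixels = 2714471/8500 ≈ 319.3495294
V = pitch²·Σt = 1.11²·2714471/8500 = 393.471

t(5,10)=2.257 V=393.471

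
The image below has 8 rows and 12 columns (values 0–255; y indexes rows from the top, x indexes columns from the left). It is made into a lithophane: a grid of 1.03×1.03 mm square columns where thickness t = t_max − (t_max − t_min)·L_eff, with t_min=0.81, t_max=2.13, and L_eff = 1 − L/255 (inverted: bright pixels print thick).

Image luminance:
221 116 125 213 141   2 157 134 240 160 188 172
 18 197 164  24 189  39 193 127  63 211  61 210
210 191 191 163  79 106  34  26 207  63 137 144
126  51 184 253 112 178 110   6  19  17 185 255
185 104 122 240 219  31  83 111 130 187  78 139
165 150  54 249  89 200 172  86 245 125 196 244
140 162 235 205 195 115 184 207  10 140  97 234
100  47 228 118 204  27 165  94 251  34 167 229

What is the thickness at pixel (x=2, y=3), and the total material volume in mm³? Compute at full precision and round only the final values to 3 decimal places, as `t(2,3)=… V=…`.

t(2,3)=1.762 V=157.205

span = t_max - t_min = 2.13 - 0.81 = 1.320
L(2,3) = 184, L_eff = 1 - 184/255 = 0.278431 (inverted)
t(2,3) = 2.13 - 1.320·0.278431 = 1.762
Σt over all 8·12 pixels = 314884/2125 ≈ 148.1807059
V = pitch²·Σt = 1.03²·314884/2125 = 157.205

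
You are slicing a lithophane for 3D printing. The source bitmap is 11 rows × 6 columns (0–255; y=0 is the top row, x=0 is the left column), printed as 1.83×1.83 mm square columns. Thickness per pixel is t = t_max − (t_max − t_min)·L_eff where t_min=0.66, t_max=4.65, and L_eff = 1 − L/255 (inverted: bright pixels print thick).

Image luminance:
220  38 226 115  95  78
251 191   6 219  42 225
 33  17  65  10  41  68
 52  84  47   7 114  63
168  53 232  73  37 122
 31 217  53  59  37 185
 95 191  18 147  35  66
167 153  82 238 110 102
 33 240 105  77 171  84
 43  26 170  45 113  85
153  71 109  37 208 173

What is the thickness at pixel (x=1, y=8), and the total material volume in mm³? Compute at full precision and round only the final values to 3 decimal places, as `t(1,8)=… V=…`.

span = t_max - t_min = 4.65 - 0.66 = 3.990
L(1,8) = 240, L_eff = 1 - 240/255 = 0.058824 (inverted)
t(1,8) = 4.65 - 3.990·0.058824 = 4.415
Σt over all 11·6 pixels = 1290753/8500 ≈ 151.8532941
V = pitch²·Σt = 1.83²·1290753/8500 = 508.541

t(1,8)=4.415 V=508.541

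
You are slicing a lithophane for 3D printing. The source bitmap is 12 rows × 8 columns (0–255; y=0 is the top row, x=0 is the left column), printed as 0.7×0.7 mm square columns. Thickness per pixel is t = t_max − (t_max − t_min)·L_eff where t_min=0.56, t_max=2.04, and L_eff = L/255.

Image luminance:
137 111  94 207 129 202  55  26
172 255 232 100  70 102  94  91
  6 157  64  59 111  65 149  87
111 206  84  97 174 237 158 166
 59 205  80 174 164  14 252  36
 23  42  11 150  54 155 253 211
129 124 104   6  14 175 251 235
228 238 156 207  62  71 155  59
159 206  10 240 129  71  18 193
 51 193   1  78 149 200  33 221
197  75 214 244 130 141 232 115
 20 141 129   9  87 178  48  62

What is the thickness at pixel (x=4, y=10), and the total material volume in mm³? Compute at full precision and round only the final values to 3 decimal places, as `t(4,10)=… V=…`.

span = t_max - t_min = 2.04 - 0.56 = 1.480
L(4,10) = 130, L_eff = 130/255 = 0.509804
t(4,10) = 2.04 - 1.480·0.509804 = 1.285
Σt over all 12·8 pixels = 801557/6375 ≈ 125.7344314
V = pitch²·Σt = 0.7²·801557/6375 = 61.610

t(4,10)=1.285 V=61.610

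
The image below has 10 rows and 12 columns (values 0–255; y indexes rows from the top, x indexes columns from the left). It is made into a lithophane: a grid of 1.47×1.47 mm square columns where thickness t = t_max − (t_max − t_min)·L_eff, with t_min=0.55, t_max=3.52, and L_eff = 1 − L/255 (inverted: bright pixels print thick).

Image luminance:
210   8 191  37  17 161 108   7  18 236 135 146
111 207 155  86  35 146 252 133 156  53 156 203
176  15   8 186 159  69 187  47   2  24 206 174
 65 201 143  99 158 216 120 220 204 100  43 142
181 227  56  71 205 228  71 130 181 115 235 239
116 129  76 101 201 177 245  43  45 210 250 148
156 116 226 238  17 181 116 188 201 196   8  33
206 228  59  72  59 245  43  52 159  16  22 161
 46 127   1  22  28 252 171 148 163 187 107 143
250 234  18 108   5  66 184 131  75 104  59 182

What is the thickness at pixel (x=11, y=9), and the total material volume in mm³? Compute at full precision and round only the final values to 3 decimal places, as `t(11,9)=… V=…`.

t(11,9)=2.670 V=530.712

span = t_max - t_min = 3.52 - 0.55 = 2.970
L(11,9) = 182, L_eff = 1 - 182/255 = 0.286275 (inverted)
t(11,9) = 3.52 - 2.970·0.286275 = 2.670
Σt over all 10·12 pixels = 104379/425 ≈ 245.5976471
V = pitch²·Σt = 1.47²·104379/425 = 530.712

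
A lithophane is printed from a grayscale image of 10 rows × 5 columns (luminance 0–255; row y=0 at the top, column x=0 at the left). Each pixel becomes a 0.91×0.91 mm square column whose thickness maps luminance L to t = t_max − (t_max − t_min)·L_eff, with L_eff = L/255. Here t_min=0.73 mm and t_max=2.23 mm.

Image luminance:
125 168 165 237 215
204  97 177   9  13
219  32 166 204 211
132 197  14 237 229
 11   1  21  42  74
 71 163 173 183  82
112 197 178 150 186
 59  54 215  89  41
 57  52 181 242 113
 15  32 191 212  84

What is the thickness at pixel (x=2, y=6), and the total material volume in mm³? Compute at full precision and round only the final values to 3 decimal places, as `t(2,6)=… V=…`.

t(2,6)=1.183 V=61.489

span = t_max - t_min = 2.23 - 0.73 = 1.500
L(2,6) = 178, L_eff = 178/255 = 0.698039
t(2,6) = 2.23 - 1.500·0.698039 = 1.183
Σt over all 10·5 pixels = 12623/170 ≈ 74.2529412
V = pitch²·Σt = 0.91²·12623/170 = 61.489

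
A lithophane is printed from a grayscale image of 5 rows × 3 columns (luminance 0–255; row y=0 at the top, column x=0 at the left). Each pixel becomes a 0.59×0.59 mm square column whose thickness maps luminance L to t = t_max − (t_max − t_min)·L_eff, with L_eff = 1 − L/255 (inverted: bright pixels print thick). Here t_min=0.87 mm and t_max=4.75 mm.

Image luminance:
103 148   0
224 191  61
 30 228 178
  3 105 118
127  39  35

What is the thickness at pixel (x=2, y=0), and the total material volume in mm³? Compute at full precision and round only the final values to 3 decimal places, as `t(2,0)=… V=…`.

span = t_max - t_min = 4.75 - 0.87 = 3.880
L(2,0) = 0, L_eff = 1 - 0/255 = 1.000000 (inverted)
t(2,0) = 4.75 - 3.880·1.000000 = 0.870
Σt over all 5·3 pixels = 63313/1700 ≈ 37.2429412
V = pitch²·Σt = 0.59²·63313/1700 = 12.964

t(2,0)=0.870 V=12.964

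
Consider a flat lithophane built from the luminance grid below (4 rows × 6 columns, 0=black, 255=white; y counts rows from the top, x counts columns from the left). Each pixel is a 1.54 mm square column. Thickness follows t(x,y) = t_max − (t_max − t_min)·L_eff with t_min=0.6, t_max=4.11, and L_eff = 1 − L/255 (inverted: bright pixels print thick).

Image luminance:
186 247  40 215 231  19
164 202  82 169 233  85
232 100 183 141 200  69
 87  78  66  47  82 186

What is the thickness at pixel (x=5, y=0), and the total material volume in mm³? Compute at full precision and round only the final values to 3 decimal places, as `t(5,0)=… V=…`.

t(5,0)=0.862 V=143.314

span = t_max - t_min = 4.11 - 0.6 = 3.510
L(5,0) = 19, L_eff = 1 - 19/255 = 0.925490 (inverted)
t(5,0) = 4.11 - 3.510·0.925490 = 0.862
Σt over all 4·6 pixels = 128412/2125 ≈ 60.4291765
V = pitch²·Σt = 1.54²·128412/2125 = 143.314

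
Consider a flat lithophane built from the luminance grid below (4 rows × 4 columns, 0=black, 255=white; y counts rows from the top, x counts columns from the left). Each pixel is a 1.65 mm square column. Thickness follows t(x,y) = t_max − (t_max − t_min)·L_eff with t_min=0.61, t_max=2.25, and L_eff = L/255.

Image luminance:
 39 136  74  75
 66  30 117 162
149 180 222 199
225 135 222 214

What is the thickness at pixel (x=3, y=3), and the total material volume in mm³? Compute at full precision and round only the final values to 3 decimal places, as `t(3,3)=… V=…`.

t(3,3)=0.874 V=58.701

span = t_max - t_min = 2.25 - 0.61 = 1.640
L(3,3) = 214, L_eff = 214/255 = 0.839216
t(3,3) = 2.25 - 1.640·0.839216 = 0.874
Σt over all 4·4 pixels = 27491/1275 ≈ 21.5615686
V = pitch²·Σt = 1.65²·27491/1275 = 58.701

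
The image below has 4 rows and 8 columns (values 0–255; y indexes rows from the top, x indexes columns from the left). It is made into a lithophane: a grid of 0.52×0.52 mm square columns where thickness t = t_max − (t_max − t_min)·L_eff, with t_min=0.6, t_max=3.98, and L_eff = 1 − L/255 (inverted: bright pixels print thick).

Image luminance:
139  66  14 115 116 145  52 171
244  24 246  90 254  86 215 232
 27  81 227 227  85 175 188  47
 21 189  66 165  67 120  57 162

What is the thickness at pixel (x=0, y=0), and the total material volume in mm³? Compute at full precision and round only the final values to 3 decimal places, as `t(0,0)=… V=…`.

t(0,0)=2.442 V=19.933

span = t_max - t_min = 3.98 - 0.6 = 3.380
L(0,0) = 139, L_eff = 1 - 139/255 = 0.454902 (inverted)
t(0,0) = 3.98 - 3.380·0.454902 = 2.442
Σt over all 4·8 pixels = 313299/4250 ≈ 73.7174118
V = pitch²·Σt = 0.52²·313299/4250 = 19.933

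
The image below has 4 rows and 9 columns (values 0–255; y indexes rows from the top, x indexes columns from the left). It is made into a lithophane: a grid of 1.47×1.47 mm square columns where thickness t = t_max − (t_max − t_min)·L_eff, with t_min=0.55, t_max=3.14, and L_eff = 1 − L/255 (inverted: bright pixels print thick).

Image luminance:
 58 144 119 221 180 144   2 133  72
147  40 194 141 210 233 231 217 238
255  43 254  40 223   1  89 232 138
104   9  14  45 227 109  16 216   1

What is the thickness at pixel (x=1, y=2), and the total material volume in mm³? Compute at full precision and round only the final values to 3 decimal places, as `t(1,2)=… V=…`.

t(1,2)=0.987 V=146.819

span = t_max - t_min = 3.14 - 0.55 = 2.590
L(1,2) = 43, L_eff = 1 - 43/255 = 0.831373 (inverted)
t(1,2) = 3.14 - 2.590·0.831373 = 0.987
Σt over all 4·9 pixels = 28876/425 ≈ 67.9435294
V = pitch²·Σt = 1.47²·28876/425 = 146.819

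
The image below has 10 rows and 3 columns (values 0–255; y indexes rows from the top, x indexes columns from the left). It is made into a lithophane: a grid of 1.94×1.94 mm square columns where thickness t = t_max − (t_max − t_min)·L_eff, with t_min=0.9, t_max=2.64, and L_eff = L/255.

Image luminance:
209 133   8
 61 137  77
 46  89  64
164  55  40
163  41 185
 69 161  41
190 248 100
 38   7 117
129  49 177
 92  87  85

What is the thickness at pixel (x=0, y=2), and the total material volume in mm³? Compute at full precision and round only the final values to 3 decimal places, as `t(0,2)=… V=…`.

t(0,2)=2.326 V=219.442

span = t_max - t_min = 2.64 - 0.9 = 1.740
L(0,2) = 46, L_eff = 46/255 = 0.180392
t(0,2) = 2.64 - 1.740·0.180392 = 2.326
Σt over all 10·3 pixels = 123901/2125 ≈ 58.3063529
V = pitch²·Σt = 1.94²·123901/2125 = 219.442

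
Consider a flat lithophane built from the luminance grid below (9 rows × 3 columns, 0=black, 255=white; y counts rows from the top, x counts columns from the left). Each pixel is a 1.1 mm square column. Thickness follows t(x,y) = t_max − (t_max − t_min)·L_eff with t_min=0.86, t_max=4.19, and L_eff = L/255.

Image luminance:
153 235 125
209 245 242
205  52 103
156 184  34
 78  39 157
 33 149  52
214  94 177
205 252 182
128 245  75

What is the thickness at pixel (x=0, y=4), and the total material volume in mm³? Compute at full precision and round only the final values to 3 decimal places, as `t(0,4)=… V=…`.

span = t_max - t_min = 4.19 - 0.86 = 3.330
L(0,4) = 78, L_eff = 78/255 = 0.305882
t(0,4) = 4.19 - 3.330·0.305882 = 3.171
Σt over all 9·3 pixels = 128763/2125 ≈ 60.5943529
V = pitch²·Σt = 1.1²·128763/2125 = 73.319

t(0,4)=3.171 V=73.319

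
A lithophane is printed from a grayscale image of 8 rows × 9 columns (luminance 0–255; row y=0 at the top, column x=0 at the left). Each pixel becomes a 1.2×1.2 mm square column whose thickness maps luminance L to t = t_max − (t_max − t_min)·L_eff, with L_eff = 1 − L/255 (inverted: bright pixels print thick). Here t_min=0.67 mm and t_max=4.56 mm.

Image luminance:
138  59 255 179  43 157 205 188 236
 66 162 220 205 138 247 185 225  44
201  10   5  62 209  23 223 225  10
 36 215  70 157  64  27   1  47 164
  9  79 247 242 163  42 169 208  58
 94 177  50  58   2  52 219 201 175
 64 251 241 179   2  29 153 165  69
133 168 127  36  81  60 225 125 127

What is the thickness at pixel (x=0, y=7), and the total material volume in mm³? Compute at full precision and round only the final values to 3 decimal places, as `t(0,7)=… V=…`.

span = t_max - t_min = 4.56 - 0.67 = 3.890
L(0,7) = 133, L_eff = 1 - 133/255 = 0.478431 (inverted)
t(0,7) = 4.56 - 3.890·0.478431 = 2.699
Σt over all 8·9 pixels = 4801529/25500 ≈ 188.2952549
V = pitch²·Σt = 1.2²·4801529/25500 = 271.145

t(0,7)=2.699 V=271.145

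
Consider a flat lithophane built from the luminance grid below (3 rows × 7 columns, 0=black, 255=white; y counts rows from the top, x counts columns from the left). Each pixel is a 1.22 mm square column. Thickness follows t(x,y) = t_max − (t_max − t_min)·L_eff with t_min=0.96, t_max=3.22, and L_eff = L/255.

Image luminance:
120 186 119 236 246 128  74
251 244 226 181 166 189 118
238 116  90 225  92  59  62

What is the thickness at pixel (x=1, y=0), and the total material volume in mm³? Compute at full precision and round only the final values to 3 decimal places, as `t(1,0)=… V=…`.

t(1,0)=1.572 V=56.244

span = t_max - t_min = 3.22 - 0.96 = 2.260
L(1,0) = 186, L_eff = 186/255 = 0.729412
t(1,0) = 3.22 - 2.260·0.729412 = 1.572
Σt over all 3·7 pixels = 37.788
V = pitch²·Σt = 1.22²·37.788 = 56.244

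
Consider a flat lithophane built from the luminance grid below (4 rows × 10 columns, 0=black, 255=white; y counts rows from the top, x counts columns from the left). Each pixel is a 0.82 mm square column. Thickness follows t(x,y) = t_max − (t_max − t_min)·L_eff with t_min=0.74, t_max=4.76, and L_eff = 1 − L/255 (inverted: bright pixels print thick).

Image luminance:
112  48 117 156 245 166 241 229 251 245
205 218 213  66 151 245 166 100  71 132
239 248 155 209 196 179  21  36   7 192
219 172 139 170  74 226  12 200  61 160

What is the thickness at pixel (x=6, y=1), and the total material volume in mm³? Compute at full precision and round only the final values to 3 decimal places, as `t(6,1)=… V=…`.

t(6,1)=3.357 V=86.599

span = t_max - t_min = 4.76 - 0.74 = 4.020
L(6,1) = 166, L_eff = 1 - 166/255 = 0.349020 (inverted)
t(6,1) = 4.76 - 4.020·0.349020 = 3.357
Σt over all 4·10 pixels = 273682/2125 ≈ 128.7915294
V = pitch²·Σt = 0.82²·273682/2125 = 86.599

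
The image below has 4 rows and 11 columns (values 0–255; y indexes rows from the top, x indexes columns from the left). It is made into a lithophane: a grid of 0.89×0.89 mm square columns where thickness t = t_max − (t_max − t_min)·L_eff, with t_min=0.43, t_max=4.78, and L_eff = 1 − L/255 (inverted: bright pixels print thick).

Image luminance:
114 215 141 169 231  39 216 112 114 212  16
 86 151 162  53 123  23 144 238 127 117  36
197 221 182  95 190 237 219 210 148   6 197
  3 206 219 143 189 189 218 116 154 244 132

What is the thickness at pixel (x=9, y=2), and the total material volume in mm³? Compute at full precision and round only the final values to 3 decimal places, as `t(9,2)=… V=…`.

t(9,2)=0.532 V=103.546

span = t_max - t_min = 4.78 - 0.43 = 4.350
L(9,2) = 6, L_eff = 1 - 6/255 = 0.976471 (inverted)
t(9,2) = 4.78 - 4.350·0.976471 = 0.532
Σt over all 4·11 pixels = 22223/170 ≈ 130.7235294
V = pitch²·Σt = 0.89²·22223/170 = 103.546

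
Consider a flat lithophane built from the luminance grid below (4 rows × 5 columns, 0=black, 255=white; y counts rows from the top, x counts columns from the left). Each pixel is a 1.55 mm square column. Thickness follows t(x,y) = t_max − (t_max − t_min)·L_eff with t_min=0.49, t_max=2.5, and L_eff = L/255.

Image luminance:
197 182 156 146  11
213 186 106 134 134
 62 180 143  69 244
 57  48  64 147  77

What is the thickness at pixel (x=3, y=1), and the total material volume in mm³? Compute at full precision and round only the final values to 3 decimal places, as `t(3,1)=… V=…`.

t(3,1)=1.444 V=71.721

span = t_max - t_min = 2.5 - 0.49 = 2.010
L(3,1) = 134, L_eff = 134/255 = 0.525490
t(3,1) = 2.5 - 2.010·0.525490 = 1.444
Σt over all 4·5 pixels = 63437/2125 ≈ 29.8527059
V = pitch²·Σt = 1.55²·63437/2125 = 71.721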